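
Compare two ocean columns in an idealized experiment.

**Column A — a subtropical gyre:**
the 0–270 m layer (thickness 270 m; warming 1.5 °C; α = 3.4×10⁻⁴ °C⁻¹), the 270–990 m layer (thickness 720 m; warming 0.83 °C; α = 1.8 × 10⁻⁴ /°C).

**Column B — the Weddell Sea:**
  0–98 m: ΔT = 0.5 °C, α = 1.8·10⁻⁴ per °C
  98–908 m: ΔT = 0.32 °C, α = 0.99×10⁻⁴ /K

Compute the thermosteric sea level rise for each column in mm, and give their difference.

A 0–270 m: 270 × 3.4×10⁻⁴ × 1.5 = 0.13770 m
A Layer 2: 1.8×10⁻⁴ × 0.83 × 720 = 0.107568 m
A total: 0.245268 m
B 0.5 × 1.8×10⁻⁴ × 98 = 0.00882 m
B 98–908 m: 0.99×10⁻⁴ × 810 × 0.32 = 0.0256608 m
B total: 0.0344808 m
Difference: 0.245268 − 0.0344808 = 0.2107872 m

A: 250 mm; B: 34 mm; difference 210 mm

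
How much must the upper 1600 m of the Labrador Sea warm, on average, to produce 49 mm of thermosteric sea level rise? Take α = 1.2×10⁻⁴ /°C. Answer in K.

0.255 K

ΔT = Δh/(αH) = 0.049 / (1.2×10⁻⁴ × 1600) ≈ 0.2552 K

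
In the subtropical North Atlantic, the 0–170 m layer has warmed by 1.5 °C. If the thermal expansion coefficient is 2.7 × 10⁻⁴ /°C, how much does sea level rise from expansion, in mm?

Δh = 69 mm

Δh = αΔT·H = 2.7×10⁻⁴ × 1.5 × 170 = 0.06885 m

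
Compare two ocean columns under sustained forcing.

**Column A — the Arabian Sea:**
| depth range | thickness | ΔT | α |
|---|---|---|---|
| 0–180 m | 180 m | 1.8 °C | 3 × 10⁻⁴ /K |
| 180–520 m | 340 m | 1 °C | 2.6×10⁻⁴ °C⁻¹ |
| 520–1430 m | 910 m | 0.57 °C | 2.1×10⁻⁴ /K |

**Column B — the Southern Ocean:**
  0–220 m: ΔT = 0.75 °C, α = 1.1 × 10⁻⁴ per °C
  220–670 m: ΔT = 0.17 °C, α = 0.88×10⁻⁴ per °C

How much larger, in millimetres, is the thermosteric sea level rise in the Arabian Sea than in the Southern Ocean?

Δh_A − Δh_B ≈ 270 mm

A Layer 1: 180 × 1.8 × 3×10⁻⁴ = 0.09720 m
A 340 × 1 × 2.6×10⁻⁴ = 0.08840 m
A Layer 3: 0.57 × 910 × 2.1×10⁻⁴ = 0.108927 m
A total: 0.294527 m
B Layer 1: 1.1×10⁻⁴ × 220 × 0.75 = 0.01815 m
B 0.17 × 0.88×10⁻⁴ × 450 = 0.006732 m
B total: 0.024882 m
Difference: 0.294527 − 0.024882 = 0.269645 m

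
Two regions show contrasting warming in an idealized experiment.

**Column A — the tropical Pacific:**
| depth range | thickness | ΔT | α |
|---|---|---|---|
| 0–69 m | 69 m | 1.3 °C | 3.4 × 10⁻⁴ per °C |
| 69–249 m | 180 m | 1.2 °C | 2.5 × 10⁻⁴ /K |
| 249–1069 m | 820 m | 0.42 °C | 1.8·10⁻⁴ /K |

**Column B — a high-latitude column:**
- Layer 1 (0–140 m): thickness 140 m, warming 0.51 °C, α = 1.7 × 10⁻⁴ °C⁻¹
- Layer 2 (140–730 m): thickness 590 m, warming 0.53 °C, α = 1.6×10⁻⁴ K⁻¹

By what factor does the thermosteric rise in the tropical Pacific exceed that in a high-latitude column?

2.4

A 69 × 1.3 × 3.4×10⁻⁴ = 0.030498 m
A 69–249 m: 2.5×10⁻⁴ × 1.2 × 180 = 0.05400 m
A Layer 3: 0.42 × 1.8×10⁻⁴ × 820 = 0.061992 m
A total: 0.14649 m
B 1.7×10⁻⁴ × 140 × 0.51 = 0.012138 m
B 140–730 m: 590 × 0.53 × 1.6×10⁻⁴ = 0.050032 m
B total: 0.06217 m
Ratio: 0.14649 / 0.06217 ≈ 2.356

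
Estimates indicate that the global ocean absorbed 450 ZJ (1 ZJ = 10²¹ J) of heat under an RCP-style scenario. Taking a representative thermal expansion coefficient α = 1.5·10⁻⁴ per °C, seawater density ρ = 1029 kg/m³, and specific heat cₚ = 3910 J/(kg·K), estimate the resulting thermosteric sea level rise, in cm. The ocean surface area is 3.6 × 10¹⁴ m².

4.66 cm of thermosteric rise

Per unit area: Q = 450×10²¹ / (3.6×10¹⁴) = 1.25×10⁹ J/m²
Δh = αQ/(ρcₚ) = 1.5×10⁻⁴ × 1.25×10⁹ / (1029 × 3910) ≈ 0.046602 m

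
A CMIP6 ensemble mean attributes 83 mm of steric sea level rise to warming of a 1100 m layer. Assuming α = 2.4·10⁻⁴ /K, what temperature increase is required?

ΔT = Δh/(αH) = 0.083 / (2.4×10⁻⁴ × 1100) ≈ 0.3144 K

0.314 K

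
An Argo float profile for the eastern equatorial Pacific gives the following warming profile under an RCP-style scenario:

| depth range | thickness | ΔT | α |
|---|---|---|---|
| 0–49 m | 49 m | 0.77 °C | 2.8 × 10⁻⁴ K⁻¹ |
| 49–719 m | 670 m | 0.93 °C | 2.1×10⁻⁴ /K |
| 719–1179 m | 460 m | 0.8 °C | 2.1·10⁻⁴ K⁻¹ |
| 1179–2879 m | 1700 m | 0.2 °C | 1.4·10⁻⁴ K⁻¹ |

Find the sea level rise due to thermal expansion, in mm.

0–49 m: 0.77 × 2.8×10⁻⁴ × 49 = 0.0105644 m
Layer 2: 0.93 × 2.1×10⁻⁴ × 670 = 0.130851 m
Layer 3: 460 × 2.1×10⁻⁴ × 0.8 = 0.07728 m
Layer 4: 0.2 × 1700 × 1.4×10⁻⁴ = 0.04760 m
Δh = 0.0105644 + 0.130851 + 0.07728 + 0.04760 = 0.2662954 m ≈ 266 mm

266 mm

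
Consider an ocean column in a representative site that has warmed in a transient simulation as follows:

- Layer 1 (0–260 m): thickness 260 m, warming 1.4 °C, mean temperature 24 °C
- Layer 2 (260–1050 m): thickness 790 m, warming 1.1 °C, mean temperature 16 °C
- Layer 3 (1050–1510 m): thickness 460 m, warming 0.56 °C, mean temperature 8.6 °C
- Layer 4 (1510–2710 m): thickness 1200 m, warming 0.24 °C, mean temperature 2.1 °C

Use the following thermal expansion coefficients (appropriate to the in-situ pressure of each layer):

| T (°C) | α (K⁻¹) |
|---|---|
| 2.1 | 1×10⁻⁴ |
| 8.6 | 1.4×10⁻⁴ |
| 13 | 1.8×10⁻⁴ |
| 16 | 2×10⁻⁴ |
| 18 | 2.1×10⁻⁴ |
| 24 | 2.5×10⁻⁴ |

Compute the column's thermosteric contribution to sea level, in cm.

Δh = 33.0 cm

Layer 1 at 24 °C → α = 2.5×10⁻⁴ K⁻¹
Layer 2 at 16 °C → α = 2×10⁻⁴ K⁻¹
Layer 3 at 8.6 °C → α = 1.4×10⁻⁴ K⁻¹
Layer 4 at 2.1 °C → α = 1×10⁻⁴ K⁻¹
Layer 1: 1.4 × 260 × 2.5×10⁻⁴ = 0.09100 m
260–1050 m: 1.1 × 790 × 2×10⁻⁴ = 0.17380 m
1.4×10⁻⁴ × 460 × 0.56 = 0.036064 m
1510–2710 m: 0.24 × 1200 × 1×10⁻⁴ = 0.02880 m
Δh = 0.09100 + 0.17380 + 0.036064 + 0.02880 = 0.329664 m ≈ 33.0 cm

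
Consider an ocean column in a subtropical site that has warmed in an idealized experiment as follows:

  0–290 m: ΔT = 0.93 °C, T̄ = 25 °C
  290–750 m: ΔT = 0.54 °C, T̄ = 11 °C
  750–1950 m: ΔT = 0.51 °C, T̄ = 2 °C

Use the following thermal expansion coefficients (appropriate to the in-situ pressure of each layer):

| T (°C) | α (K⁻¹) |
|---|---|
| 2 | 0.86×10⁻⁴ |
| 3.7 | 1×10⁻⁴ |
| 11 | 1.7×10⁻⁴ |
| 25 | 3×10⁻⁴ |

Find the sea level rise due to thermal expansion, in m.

about 0.176 m

Layer 1 at 25 °C → α = 3×10⁻⁴ K⁻¹
Layer 2 at 11 °C → α = 1.7×10⁻⁴ K⁻¹
Layer 3 at 2 °C → α = 0.86×10⁻⁴ K⁻¹
Layer 1: 3×10⁻⁴ × 290 × 0.93 = 0.08091 m
0.54 × 460 × 1.7×10⁻⁴ = 0.042228 m
750–1950 m: 0.51 × 1200 × 0.86×10⁻⁴ = 0.052632 m
Δh = 0.08091 + 0.042228 + 0.052632 = 0.17577 m ≈ 0.176 m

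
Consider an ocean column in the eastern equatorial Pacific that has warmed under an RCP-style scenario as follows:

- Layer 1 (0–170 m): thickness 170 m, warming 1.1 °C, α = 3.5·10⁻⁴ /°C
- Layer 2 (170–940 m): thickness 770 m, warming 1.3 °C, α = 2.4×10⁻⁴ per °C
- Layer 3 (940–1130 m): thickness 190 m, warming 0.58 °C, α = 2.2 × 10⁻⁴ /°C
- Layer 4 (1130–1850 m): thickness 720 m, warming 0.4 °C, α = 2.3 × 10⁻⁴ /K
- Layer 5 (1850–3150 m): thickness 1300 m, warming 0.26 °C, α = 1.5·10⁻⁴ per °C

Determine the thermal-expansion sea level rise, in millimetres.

Δh ≈ 447 mm

Layer 1: 1.1 × 170 × 3.5×10⁻⁴ = 0.06545 m
170–940 m: 2.4×10⁻⁴ × 770 × 1.3 = 0.24024 m
Layer 3: 0.58 × 2.2×10⁻⁴ × 190 = 0.024244 m
1130–1850 m: 0.4 × 720 × 2.3×10⁻⁴ = 0.06624 m
1850–3150 m: 1.5×10⁻⁴ × 0.26 × 1300 = 0.05070 m
Δh = 0.06545 + 0.24024 + 0.024244 + 0.06624 + 0.05070 = 0.446874 m ≈ 447 mm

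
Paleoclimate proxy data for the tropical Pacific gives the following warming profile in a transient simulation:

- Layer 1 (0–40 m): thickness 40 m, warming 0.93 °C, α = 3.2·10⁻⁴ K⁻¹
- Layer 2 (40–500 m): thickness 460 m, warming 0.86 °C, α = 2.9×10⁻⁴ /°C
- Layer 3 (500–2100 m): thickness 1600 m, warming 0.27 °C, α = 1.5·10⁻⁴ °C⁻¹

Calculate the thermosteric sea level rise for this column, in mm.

Δh = 190 mm

0–40 m: 3.2×10⁻⁴ × 40 × 0.93 = 0.011904 m
Layer 2: 2.9×10⁻⁴ × 460 × 0.86 = 0.114724 m
500–2100 m: 0.27 × 1600 × 1.5×10⁻⁴ = 0.06480 m
Δh = 0.011904 + 0.114724 + 0.06480 = 0.191428 m ≈ 190 mm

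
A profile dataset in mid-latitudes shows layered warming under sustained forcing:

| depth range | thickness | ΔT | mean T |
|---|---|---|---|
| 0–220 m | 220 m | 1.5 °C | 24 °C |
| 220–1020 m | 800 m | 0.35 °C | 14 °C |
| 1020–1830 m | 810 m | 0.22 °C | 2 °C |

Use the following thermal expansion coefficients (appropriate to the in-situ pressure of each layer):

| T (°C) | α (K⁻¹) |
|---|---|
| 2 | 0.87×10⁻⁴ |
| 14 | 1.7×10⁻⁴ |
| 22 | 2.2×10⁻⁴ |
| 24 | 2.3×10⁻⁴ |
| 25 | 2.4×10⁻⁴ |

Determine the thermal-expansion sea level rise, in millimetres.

Layer 1 at 24 °C → α = 2.3×10⁻⁴ K⁻¹
Layer 2 at 14 °C → α = 1.7×10⁻⁴ K⁻¹
Layer 3 at 2 °C → α = 0.87×10⁻⁴ K⁻¹
1.5 × 2.3×10⁻⁴ × 220 = 0.07590 m
0.35 × 1.7×10⁻⁴ × 800 = 0.04760 m
1020–1830 m: 810 × 0.22 × 0.87×10⁻⁴ = 0.0155034 m
Δh = 0.07590 + 0.04760 + 0.0155034 = 0.1390034 m

140 mm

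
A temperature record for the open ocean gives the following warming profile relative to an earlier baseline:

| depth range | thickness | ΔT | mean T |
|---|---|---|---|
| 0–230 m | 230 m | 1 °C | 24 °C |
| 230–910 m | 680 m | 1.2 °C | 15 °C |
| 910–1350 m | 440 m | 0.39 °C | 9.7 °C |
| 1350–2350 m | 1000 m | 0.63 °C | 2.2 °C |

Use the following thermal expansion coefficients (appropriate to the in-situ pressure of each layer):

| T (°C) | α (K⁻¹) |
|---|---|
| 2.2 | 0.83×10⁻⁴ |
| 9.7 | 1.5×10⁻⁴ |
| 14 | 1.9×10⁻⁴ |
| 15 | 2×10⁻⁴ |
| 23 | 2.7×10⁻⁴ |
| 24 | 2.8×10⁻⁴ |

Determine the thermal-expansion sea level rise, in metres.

about 0.31 m

Layer 1 at 24 °C → α = 2.8×10⁻⁴ K⁻¹
Layer 2 at 15 °C → α = 2×10⁻⁴ K⁻¹
Layer 3 at 9.7 °C → α = 1.5×10⁻⁴ K⁻¹
Layer 4 at 2.2 °C → α = 0.83×10⁻⁴ K⁻¹
Layer 1: 2.8×10⁻⁴ × 230 × 1 = 0.06440 m
230–910 m: 1.2 × 680 × 2×10⁻⁴ = 0.16320 m
0.39 × 440 × 1.5×10⁻⁴ = 0.02574 m
1000 × 0.63 × 0.83×10⁻⁴ = 0.05229 m
Δh = 0.06440 + 0.16320 + 0.02574 + 0.05229 = 0.30563 m ≈ 0.31 m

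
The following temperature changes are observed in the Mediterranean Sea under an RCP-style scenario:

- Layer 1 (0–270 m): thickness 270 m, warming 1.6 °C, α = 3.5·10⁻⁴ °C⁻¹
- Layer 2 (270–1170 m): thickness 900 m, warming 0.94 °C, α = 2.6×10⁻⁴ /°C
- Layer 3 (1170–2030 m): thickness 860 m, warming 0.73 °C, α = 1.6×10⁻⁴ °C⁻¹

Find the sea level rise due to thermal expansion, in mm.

270 × 3.5×10⁻⁴ × 1.6 = 0.15120 m
Layer 2: 0.94 × 900 × 2.6×10⁻⁴ = 0.21996 m
0.73 × 1.6×10⁻⁴ × 860 = 0.100448 m
Δh = 0.15120 + 0.21996 + 0.100448 = 0.471608 m ≈ 470 mm

Δh ≈ 470 mm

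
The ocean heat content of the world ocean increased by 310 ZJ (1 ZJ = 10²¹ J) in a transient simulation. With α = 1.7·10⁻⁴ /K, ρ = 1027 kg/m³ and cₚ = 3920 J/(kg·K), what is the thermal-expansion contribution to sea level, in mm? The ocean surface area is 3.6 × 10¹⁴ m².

Δh = 36.4 mm

Per unit area: Q = 310×10²¹ / (3.6×10¹⁴) ≈ 8.611×10⁸ J/m²
Δh = αQ/(ρcₚ) = 1.7×10⁻⁴ × 8.611×10⁸ / (1027 × 3920) ≈ 0.036362 m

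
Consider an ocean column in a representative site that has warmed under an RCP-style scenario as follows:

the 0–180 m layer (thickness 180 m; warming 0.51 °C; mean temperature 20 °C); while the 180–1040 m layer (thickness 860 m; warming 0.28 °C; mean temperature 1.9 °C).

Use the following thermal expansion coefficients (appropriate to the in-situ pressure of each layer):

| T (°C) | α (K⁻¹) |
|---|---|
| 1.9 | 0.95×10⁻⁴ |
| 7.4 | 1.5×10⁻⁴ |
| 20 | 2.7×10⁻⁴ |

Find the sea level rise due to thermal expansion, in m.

Layer 1 at 20 °C → α = 2.7×10⁻⁴ K⁻¹
Layer 2 at 1.9 °C → α = 0.95×10⁻⁴ K⁻¹
Layer 1: 180 × 0.51 × 2.7×10⁻⁴ = 0.024786 m
860 × 0.28 × 0.95×10⁻⁴ = 0.022876 m
Δh = 0.024786 + 0.022876 = 0.047662 m ≈ 0.0477 m

Δh ≈ 0.0477 m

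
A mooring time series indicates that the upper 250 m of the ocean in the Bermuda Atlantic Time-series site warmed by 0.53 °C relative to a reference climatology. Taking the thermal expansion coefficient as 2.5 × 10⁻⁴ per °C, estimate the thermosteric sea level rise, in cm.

Δh = αΔT·H = 2.5×10⁻⁴ × 0.53 × 250 = 0.033125 m

about 3.31 cm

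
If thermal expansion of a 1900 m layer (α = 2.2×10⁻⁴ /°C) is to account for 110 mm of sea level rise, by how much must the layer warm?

ΔT ≈ 0.263 °C

ΔT = Δh/(αH) = 0.11 / (2.2×10⁻⁴ × 1900) ≈ 0.2632 °C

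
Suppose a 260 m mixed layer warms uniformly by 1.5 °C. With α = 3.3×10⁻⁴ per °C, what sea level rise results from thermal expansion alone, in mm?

Δh = αΔT·H = 3.3×10⁻⁴ × 1.5 × 260 = 0.12870 m

129 mm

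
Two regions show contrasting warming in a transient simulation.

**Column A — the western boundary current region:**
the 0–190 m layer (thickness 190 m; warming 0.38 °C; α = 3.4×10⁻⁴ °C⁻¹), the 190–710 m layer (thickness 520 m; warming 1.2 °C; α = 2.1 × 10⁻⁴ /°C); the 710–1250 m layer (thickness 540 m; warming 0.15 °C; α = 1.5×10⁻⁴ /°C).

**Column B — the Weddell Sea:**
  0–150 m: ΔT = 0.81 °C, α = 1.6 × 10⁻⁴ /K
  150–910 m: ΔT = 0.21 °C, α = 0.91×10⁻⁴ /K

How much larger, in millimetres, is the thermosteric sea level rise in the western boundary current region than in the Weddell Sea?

130 mm larger

A 190 × 3.4×10⁻⁴ × 0.38 = 0.024548 m
A 190–710 m: 2.1×10⁻⁴ × 520 × 1.2 = 0.13104 m
A 1.5×10⁻⁴ × 540 × 0.15 = 0.01215 m
A total: 0.167738 m
B 0.81 × 150 × 1.6×10⁻⁴ = 0.01944 m
B Layer 2: 760 × 0.21 × 0.91×10⁻⁴ = 0.0145236 m
B total: 0.0339636 m
Difference: 0.167738 − 0.0339636 = 0.1337744 m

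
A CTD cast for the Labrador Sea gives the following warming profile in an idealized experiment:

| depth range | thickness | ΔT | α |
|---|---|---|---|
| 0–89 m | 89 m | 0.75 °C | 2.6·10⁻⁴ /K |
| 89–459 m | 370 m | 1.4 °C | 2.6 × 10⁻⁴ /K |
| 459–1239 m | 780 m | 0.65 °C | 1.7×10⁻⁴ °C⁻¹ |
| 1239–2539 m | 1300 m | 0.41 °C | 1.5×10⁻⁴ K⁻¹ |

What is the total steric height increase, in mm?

2.6×10⁻⁴ × 0.75 × 89 = 0.017355 m
Layer 2: 1.4 × 2.6×10⁻⁴ × 370 = 0.13468 m
459–1239 m: 1.7×10⁻⁴ × 780 × 0.65 = 0.08619 m
Layer 4: 1300 × 1.5×10⁻⁴ × 0.41 = 0.07995 m
Δh = 0.017355 + 0.13468 + 0.08619 + 0.07995 = 0.318175 m ≈ 318 mm

about 318 mm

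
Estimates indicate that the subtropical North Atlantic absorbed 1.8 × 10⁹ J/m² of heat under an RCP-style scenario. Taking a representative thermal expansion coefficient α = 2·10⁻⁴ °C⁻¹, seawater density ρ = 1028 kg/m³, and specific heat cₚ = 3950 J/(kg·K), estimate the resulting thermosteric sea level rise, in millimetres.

Δh = 88.7 mm

Δh = αQ/(ρcₚ) = 2×10⁻⁴ × 1.8×10⁹ / (1028 × 3950) ≈ 0.088657 m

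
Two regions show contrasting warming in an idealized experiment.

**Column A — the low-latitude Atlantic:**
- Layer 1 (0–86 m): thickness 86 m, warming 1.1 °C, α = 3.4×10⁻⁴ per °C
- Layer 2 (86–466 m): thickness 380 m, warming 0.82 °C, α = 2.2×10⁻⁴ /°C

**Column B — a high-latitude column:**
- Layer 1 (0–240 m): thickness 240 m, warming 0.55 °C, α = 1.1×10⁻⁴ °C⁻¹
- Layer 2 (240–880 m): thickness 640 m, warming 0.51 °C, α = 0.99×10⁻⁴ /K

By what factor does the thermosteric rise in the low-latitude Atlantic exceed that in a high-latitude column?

2.15

A Layer 1: 3.4×10⁻⁴ × 1.1 × 86 = 0.032164 m
A 86–466 m: 380 × 2.2×10⁻⁴ × 0.82 = 0.068552 m
A total: 0.100716 m
B Layer 1: 0.55 × 240 × 1.1×10⁻⁴ = 0.01452 m
B 640 × 0.51 × 0.99×10⁻⁴ = 0.0323136 m
B total: 0.0468336 m
Ratio: 0.100716 / 0.0468336 ≈ 2.151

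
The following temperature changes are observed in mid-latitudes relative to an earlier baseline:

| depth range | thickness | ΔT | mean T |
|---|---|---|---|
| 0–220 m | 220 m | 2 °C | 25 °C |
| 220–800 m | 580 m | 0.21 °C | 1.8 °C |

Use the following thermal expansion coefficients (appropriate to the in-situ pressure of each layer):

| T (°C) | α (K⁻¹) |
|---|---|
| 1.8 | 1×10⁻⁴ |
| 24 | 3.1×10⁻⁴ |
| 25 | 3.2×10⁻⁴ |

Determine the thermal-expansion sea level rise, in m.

0.153 m

Layer 1 at 25 °C → α = 3.2×10⁻⁴ K⁻¹
Layer 2 at 1.8 °C → α = 1×10⁻⁴ K⁻¹
Layer 1: 220 × 2 × 3.2×10⁻⁴ = 0.14080 m
Layer 2: 0.21 × 1×10⁻⁴ × 580 = 0.01218 m
Δh = 0.14080 + 0.01218 = 0.15298 m ≈ 0.153 m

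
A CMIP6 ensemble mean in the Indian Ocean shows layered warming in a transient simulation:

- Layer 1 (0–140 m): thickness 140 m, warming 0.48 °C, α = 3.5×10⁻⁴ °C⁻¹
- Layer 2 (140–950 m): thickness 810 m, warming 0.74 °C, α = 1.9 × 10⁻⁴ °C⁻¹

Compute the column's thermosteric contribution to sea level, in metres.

3.5×10⁻⁴ × 0.48 × 140 = 0.02352 m
Layer 2: 810 × 1.9×10⁻⁴ × 0.74 = 0.113886 m
Δh = 0.02352 + 0.113886 = 0.137406 m ≈ 0.14 m

Δh = 0.14 m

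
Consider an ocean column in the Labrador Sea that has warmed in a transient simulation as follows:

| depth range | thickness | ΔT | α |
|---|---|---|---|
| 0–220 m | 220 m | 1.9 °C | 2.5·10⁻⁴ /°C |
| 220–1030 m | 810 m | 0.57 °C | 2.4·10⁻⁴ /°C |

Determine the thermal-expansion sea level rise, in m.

Δh ≈ 0.215 m

0–220 m: 220 × 2.5×10⁻⁴ × 1.9 = 0.10450 m
Layer 2: 0.57 × 2.4×10⁻⁴ × 810 = 0.110808 m
Δh = 0.10450 + 0.110808 = 0.215308 m ≈ 0.215 m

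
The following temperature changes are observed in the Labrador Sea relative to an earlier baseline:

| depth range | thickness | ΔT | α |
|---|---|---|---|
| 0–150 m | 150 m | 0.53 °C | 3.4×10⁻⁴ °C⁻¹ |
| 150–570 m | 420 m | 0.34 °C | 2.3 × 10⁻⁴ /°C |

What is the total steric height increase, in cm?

150 × 3.4×10⁻⁴ × 0.53 = 0.02703 m
150–570 m: 420 × 2.3×10⁻⁴ × 0.34 = 0.032844 m
Δh = 0.02703 + 0.032844 = 0.059874 m ≈ 6.0 cm

6.0 cm of thermosteric rise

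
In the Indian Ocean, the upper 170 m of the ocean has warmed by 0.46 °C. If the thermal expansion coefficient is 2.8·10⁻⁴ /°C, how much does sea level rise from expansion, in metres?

Δh = αΔT·H = 2.8×10⁻⁴ × 0.46 × 170 = 0.021896 m

about 0.022 m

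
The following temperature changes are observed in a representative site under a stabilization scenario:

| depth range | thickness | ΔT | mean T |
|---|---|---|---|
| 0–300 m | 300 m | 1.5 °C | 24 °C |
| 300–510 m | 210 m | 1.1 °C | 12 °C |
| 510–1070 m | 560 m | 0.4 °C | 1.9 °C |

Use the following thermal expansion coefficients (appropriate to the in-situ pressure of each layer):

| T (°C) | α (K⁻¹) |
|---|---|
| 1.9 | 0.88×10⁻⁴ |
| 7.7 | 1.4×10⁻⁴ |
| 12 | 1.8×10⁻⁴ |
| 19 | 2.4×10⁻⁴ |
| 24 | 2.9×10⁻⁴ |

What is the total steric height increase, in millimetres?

Δh = 192 mm

Layer 1 at 24 °C → α = 2.9×10⁻⁴ K⁻¹
Layer 2 at 12 °C → α = 1.8×10⁻⁴ K⁻¹
Layer 3 at 1.9 °C → α = 0.88×10⁻⁴ K⁻¹
0–300 m: 2.9×10⁻⁴ × 300 × 1.5 = 0.13050 m
300–510 m: 210 × 1.8×10⁻⁴ × 1.1 = 0.04158 m
510–1070 m: 0.88×10⁻⁴ × 0.4 × 560 = 0.019712 m
Δh = 0.13050 + 0.04158 + 0.019712 = 0.191792 m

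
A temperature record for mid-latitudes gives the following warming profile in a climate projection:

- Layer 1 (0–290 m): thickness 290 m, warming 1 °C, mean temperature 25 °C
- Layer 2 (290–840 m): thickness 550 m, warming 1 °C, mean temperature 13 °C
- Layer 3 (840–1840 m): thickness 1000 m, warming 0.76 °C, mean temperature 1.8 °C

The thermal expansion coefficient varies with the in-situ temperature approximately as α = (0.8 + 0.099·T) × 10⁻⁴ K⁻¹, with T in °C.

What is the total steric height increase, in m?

Layer 1: α = (0.8 + 0.099×25)×10⁻⁴ = 3.275×10⁻⁴ K⁻¹
Layer 2: α = (0.8 + 0.099×13)×10⁻⁴ = 2.087×10⁻⁴ K⁻¹
Layer 3: α = (0.8 + 0.099×1.8)×10⁻⁴ = 0.9782×10⁻⁴ K⁻¹
Layer 1: 1 × 3.275×10⁻⁴ × 290 = 0.094975 m
290–840 m: 550 × 1 × 2.087×10⁻⁴ = 0.114785 m
Layer 3: 1000 × 0.9782×10⁻⁴ × 0.76 = 0.0743432 m
Δh = 0.094975 + 0.114785 + 0.0743432 = 0.2841032 m ≈ 0.28 m

Δh ≈ 0.28 m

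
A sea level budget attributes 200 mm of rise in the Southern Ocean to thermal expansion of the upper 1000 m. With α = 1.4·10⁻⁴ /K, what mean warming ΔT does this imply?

ΔT = Δh/(αH) = 0.2 / (1.4×10⁻⁴ × 1000) ≈ 1.429 °C

about 1.4 °C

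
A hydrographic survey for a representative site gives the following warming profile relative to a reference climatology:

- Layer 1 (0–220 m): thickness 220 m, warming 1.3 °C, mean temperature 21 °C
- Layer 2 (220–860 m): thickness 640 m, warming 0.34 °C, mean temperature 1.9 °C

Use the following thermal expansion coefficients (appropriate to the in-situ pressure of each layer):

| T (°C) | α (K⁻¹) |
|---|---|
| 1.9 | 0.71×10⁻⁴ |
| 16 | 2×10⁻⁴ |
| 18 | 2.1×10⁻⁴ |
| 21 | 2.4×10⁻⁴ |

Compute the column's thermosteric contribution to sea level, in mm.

about 84.1 mm

Layer 1 at 21 °C → α = 2.4×10⁻⁴ K⁻¹
Layer 2 at 1.9 °C → α = 0.71×10⁻⁴ K⁻¹
2.4×10⁻⁴ × 1.3 × 220 = 0.06864 m
220–860 m: 640 × 0.34 × 0.71×10⁻⁴ = 0.0154496 m
Δh = 0.06864 + 0.0154496 = 0.0840896 m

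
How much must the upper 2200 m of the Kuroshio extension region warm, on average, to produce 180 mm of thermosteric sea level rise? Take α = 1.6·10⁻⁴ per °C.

ΔT ≈ 0.511 K

ΔT = Δh/(αH) = 0.18 / (1.6×10⁻⁴ × 2200) ≈ 0.5114 K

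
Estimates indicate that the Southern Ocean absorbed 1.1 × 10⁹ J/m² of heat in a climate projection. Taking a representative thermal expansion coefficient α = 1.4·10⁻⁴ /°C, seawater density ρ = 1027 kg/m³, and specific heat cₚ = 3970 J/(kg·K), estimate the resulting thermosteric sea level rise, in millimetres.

38 mm of thermosteric rise

Δh = αQ/(ρcₚ) = 1.4×10⁻⁴ × 1.1×10⁹ / (1027 × 3970) ≈ 0.037771 m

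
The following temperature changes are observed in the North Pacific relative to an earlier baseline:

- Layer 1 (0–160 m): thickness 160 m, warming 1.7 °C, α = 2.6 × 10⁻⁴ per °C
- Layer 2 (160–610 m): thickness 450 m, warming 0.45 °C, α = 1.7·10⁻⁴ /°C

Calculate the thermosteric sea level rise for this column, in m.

Δh ≈ 0.105 m

2.6×10⁻⁴ × 160 × 1.7 = 0.07072 m
160–610 m: 0.45 × 1.7×10⁻⁴ × 450 = 0.034425 m
Δh = 0.07072 + 0.034425 = 0.105145 m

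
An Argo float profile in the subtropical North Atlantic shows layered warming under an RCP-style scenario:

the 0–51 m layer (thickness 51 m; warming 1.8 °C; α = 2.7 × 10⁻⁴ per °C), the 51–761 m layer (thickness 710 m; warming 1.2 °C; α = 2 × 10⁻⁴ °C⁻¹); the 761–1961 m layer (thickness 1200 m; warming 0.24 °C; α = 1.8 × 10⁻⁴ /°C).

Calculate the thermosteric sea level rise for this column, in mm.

about 250 mm

51 × 2.7×10⁻⁴ × 1.8 = 0.024786 m
2×10⁻⁴ × 1.2 × 710 = 0.17040 m
0.24 × 1200 × 1.8×10⁻⁴ = 0.05184 m
Δh = 0.024786 + 0.17040 + 0.05184 = 0.247026 m ≈ 250 mm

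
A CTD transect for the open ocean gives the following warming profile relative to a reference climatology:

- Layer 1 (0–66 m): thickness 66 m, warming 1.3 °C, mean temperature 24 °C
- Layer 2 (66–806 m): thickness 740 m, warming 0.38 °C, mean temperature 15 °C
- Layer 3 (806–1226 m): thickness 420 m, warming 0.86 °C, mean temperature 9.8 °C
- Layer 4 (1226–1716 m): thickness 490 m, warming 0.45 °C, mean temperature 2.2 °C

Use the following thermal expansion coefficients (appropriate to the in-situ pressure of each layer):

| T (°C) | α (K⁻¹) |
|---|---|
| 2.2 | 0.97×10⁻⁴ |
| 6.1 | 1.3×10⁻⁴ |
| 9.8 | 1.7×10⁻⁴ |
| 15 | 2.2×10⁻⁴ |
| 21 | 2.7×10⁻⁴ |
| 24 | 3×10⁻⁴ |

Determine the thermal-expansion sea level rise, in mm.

Layer 1 at 24 °C → α = 3×10⁻⁴ K⁻¹
Layer 2 at 15 °C → α = 2.2×10⁻⁴ K⁻¹
Layer 3 at 9.8 °C → α = 1.7×10⁻⁴ K⁻¹
Layer 4 at 2.2 °C → α = 0.97×10⁻⁴ K⁻¹
66 × 3×10⁻⁴ × 1.3 = 0.02574 m
66–806 m: 740 × 2.2×10⁻⁴ × 0.38 = 0.061864 m
Layer 3: 1.7×10⁻⁴ × 0.86 × 420 = 0.061404 m
1226–1716 m: 0.45 × 0.97×10⁻⁴ × 490 = 0.0213885 m
Δh = 0.02574 + 0.061864 + 0.061404 + 0.0213885 = 0.1703965 m ≈ 170 mm

about 170 mm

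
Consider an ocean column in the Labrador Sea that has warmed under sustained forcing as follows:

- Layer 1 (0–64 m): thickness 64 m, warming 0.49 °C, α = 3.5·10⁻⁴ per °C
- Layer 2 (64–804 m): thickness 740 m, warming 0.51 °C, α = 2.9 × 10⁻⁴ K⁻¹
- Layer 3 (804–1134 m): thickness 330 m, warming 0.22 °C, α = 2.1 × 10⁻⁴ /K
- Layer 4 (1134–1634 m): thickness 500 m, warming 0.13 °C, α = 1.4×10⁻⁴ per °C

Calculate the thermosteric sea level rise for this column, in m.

64 × 0.49 × 3.5×10⁻⁴ = 0.010976 m
2.9×10⁻⁴ × 740 × 0.51 = 0.109446 m
804–1134 m: 0.22 × 2.1×10⁻⁴ × 330 = 0.015246 m
1.4×10⁻⁴ × 500 × 0.13 = 0.00910 m
Δh = 0.010976 + 0.109446 + 0.015246 + 0.00910 = 0.144768 m

about 0.14 m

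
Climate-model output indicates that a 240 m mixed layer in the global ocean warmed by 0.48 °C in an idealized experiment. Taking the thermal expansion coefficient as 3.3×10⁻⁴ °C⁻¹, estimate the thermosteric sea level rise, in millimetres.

Δh = αΔT·H = 3.3×10⁻⁴ × 0.48 × 240 = 0.038016 m

about 38.0 mm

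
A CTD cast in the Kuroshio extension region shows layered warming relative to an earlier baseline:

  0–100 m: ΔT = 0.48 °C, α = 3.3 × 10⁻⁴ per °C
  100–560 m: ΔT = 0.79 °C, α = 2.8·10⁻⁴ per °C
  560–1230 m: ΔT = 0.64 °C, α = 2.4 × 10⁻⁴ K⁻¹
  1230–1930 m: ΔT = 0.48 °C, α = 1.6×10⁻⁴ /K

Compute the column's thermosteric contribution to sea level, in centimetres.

27 cm of thermosteric rise

Layer 1: 3.3×10⁻⁴ × 0.48 × 100 = 0.01584 m
Layer 2: 2.8×10⁻⁴ × 0.79 × 460 = 0.101752 m
560–1230 m: 0.64 × 2.4×10⁻⁴ × 670 = 0.102912 m
0.48 × 1.6×10⁻⁴ × 700 = 0.05376 m
Δh = 0.01584 + 0.101752 + 0.102912 + 0.05376 = 0.274264 m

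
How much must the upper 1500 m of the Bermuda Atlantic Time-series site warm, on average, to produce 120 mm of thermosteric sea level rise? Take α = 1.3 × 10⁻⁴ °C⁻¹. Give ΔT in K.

0.615 K

ΔT = Δh/(αH) = 0.12 / (1.3×10⁻⁴ × 1500) ≈ 0.6154 K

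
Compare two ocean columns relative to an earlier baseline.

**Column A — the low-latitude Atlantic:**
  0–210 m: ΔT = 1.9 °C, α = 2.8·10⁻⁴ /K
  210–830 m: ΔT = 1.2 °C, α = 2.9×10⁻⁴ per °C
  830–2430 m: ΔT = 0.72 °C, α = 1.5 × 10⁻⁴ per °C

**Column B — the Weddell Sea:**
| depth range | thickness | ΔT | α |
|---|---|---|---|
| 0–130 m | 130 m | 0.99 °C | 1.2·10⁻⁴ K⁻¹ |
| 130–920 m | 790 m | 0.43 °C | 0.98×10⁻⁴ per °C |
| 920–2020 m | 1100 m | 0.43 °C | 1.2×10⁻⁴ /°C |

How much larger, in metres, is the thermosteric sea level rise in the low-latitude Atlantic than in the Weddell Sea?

A 0–210 m: 1.9 × 210 × 2.8×10⁻⁴ = 0.11172 m
A Layer 2: 620 × 1.2 × 2.9×10⁻⁴ = 0.21576 m
A 830–2430 m: 0.72 × 1.5×10⁻⁴ × 1600 = 0.17280 m
A total: 0.50028 m
B 0–130 m: 0.99 × 130 × 1.2×10⁻⁴ = 0.015444 m
B 130–920 m: 0.98×10⁻⁴ × 790 × 0.43 = 0.0332906 m
B 920–2020 m: 0.43 × 1100 × 1.2×10⁻⁴ = 0.05676 m
B total: 0.1054946 m
Difference: 0.50028 − 0.1054946 = 0.3947854 m

0.395 m larger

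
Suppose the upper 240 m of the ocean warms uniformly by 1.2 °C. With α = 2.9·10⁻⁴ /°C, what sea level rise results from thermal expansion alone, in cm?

Δh = αΔT·H = 2.9×10⁻⁴ × 1.2 × 240 = 0.08352 m

Δh ≈ 8.4 cm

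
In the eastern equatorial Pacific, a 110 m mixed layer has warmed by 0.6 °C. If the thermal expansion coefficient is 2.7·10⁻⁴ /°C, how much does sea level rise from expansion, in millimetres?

Δh ≈ 17.8 mm

Δh = αΔT·H = 2.7×10⁻⁴ × 0.6 × 110 = 0.01782 m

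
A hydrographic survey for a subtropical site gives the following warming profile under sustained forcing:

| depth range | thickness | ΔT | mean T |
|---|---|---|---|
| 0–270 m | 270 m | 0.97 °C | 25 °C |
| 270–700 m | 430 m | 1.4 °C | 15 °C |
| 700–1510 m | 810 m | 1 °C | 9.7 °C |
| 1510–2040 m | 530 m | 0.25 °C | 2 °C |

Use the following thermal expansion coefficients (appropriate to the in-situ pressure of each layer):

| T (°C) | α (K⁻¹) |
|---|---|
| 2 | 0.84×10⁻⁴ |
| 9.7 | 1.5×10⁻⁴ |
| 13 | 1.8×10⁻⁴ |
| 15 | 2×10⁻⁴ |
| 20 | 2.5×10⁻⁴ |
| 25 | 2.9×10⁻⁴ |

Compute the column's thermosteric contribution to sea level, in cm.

Layer 1 at 25 °C → α = 2.9×10⁻⁴ K⁻¹
Layer 2 at 15 °C → α = 2×10⁻⁴ K⁻¹
Layer 3 at 9.7 °C → α = 1.5×10⁻⁴ K⁻¹
Layer 4 at 2 °C → α = 0.84×10⁻⁴ K⁻¹
0–270 m: 270 × 0.97 × 2.9×10⁻⁴ = 0.075951 m
Layer 2: 2×10⁻⁴ × 430 × 1.4 = 0.12040 m
700–1510 m: 1 × 1.5×10⁻⁴ × 810 = 0.12150 m
1510–2040 m: 0.84×10⁻⁴ × 0.25 × 530 = 0.01113 m
Δh = 0.075951 + 0.12040 + 0.12150 + 0.01113 = 0.328981 m

Δh ≈ 33 cm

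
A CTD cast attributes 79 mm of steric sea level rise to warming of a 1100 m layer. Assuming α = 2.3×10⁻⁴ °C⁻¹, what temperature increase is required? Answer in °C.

ΔT ≈ 0.31 °C

ΔT = Δh/(αH) = 0.079 / (2.3×10⁻⁴ × 1100) ≈ 0.3123 °C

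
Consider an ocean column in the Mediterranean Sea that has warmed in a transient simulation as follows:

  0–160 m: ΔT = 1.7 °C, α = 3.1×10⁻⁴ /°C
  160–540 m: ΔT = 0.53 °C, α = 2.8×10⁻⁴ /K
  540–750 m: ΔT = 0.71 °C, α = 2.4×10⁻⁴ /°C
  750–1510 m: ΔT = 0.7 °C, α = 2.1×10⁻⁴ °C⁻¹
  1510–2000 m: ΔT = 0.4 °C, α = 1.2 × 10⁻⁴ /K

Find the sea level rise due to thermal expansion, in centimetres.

0–160 m: 160 × 1.7 × 3.1×10⁻⁴ = 0.08432 m
380 × 0.53 × 2.8×10⁻⁴ = 0.056392 m
540–750 m: 0.71 × 2.4×10⁻⁴ × 210 = 0.035784 m
750–1510 m: 0.7 × 2.1×10⁻⁴ × 760 = 0.11172 m
Layer 5: 1.2×10⁻⁴ × 490 × 0.4 = 0.02352 m
Δh = 0.08432 + 0.056392 + 0.035784 + 0.11172 + 0.02352 = 0.311736 m ≈ 31 cm

31 cm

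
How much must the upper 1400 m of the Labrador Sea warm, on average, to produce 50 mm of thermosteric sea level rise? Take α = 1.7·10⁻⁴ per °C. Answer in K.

ΔT ≈ 0.210 K

ΔT = Δh/(αH) = 0.05 / (1.7×10⁻⁴ × 1400) ≈ 0.2101 K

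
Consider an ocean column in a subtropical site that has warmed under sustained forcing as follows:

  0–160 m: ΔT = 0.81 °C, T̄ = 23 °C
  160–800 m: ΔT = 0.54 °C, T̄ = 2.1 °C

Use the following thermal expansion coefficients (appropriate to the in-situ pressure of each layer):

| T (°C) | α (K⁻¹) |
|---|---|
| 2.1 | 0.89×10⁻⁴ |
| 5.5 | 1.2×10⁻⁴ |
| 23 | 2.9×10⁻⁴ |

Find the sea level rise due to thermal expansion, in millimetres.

68 mm of thermosteric rise

Layer 1 at 23 °C → α = 2.9×10⁻⁴ K⁻¹
Layer 2 at 2.1 °C → α = 0.89×10⁻⁴ K⁻¹
0.81 × 2.9×10⁻⁴ × 160 = 0.037584 m
Layer 2: 640 × 0.54 × 0.89×10⁻⁴ = 0.0307584 m
Δh = 0.037584 + 0.0307584 = 0.0683424 m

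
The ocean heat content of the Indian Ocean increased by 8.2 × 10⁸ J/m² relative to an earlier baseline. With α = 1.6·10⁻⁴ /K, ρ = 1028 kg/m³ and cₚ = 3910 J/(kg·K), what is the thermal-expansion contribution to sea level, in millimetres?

Δh = αQ/(ρcₚ) = 1.6×10⁻⁴ × 8.2×10⁸ / (1028 × 3910) ≈ 0.032641 m

32.6 mm of thermosteric rise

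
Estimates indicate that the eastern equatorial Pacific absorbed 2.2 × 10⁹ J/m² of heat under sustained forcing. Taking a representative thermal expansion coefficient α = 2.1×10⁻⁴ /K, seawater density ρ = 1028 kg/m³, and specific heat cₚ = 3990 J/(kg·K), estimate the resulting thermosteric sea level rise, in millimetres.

Δh ≈ 113 mm

Δh = αQ/(ρcₚ) = 2.1×10⁻⁴ × 2.2×10⁹ / (1028 × 3990) ≈ 0.11264 m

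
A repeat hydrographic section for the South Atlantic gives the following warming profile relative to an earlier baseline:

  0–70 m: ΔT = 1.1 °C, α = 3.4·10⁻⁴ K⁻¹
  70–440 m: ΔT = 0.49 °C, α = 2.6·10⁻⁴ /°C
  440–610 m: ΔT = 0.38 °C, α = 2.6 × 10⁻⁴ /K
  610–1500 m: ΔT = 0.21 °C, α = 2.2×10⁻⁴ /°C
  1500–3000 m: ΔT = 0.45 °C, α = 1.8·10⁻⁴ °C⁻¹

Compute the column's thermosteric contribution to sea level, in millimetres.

Δh = 250 mm

0–70 m: 1.1 × 3.4×10⁻⁴ × 70 = 0.02618 m
Layer 2: 2.6×10⁻⁴ × 0.49 × 370 = 0.047138 m
Layer 3: 0.38 × 2.6×10⁻⁴ × 170 = 0.016796 m
0.21 × 890 × 2.2×10⁻⁴ = 0.041118 m
1500 × 1.8×10⁻⁴ × 0.45 = 0.12150 m
Δh = 0.02618 + 0.047138 + 0.016796 + 0.041118 + 0.12150 = 0.252732 m ≈ 250 mm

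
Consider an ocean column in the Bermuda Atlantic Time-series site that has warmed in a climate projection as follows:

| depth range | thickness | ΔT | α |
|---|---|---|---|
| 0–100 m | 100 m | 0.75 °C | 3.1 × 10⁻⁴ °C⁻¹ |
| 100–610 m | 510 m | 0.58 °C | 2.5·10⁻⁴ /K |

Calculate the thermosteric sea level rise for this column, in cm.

Δh ≈ 9.72 cm

0–100 m: 3.1×10⁻⁴ × 0.75 × 100 = 0.02325 m
100–610 m: 2.5×10⁻⁴ × 0.58 × 510 = 0.07395 m
Δh = 0.02325 + 0.07395 = 0.09720 m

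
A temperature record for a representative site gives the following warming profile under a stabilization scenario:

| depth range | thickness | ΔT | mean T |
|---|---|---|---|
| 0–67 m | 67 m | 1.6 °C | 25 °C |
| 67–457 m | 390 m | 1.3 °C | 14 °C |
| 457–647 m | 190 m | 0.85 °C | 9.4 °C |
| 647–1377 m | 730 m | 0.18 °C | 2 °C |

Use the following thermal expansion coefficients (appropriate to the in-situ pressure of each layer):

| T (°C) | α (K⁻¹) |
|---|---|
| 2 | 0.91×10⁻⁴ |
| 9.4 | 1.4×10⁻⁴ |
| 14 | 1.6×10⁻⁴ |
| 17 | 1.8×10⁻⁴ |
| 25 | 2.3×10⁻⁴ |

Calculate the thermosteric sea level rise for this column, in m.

Layer 1 at 25 °C → α = 2.3×10⁻⁴ K⁻¹
Layer 2 at 14 °C → α = 1.6×10⁻⁴ K⁻¹
Layer 3 at 9.4 °C → α = 1.4×10⁻⁴ K⁻¹
Layer 4 at 2 °C → α = 0.91×10⁻⁴ K⁻¹
Layer 1: 1.6 × 67 × 2.3×10⁻⁴ = 0.024656 m
1.3 × 390 × 1.6×10⁻⁴ = 0.08112 m
0.85 × 190 × 1.4×10⁻⁴ = 0.02261 m
647–1377 m: 0.18 × 730 × 0.91×10⁻⁴ = 0.0119574 m
Δh = 0.024656 + 0.08112 + 0.02261 + 0.0119574 = 0.1403434 m ≈ 0.140 m

Δh = 0.140 m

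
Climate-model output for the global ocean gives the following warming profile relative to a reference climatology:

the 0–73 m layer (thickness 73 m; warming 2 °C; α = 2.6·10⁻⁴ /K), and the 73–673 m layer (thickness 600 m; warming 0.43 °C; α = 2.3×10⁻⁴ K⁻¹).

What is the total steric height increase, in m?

0.0973 m

Layer 1: 2 × 2.6×10⁻⁴ × 73 = 0.03796 m
73–673 m: 0.43 × 2.3×10⁻⁴ × 600 = 0.05934 m
Δh = 0.03796 + 0.05934 = 0.09730 m ≈ 0.0973 m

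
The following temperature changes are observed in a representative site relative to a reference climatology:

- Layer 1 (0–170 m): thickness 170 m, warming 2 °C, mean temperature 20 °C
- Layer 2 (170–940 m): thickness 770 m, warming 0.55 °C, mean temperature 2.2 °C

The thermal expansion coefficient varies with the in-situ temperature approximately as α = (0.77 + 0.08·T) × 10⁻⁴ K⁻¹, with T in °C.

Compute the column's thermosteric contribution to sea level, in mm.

Layer 1: α = (0.77 + 0.08×20)×10⁻⁴ = 2.37×10⁻⁴ K⁻¹
Layer 2: α = (0.77 + 0.08×2.2)×10⁻⁴ = 0.946×10⁻⁴ K⁻¹
0–170 m: 2.37×10⁻⁴ × 170 × 2 = 0.08058 m
Layer 2: 0.55 × 0.946×10⁻⁴ × 770 = 0.0400631 m
Δh = 0.08058 + 0.0400631 = 0.1206431 m

Δh = 120 mm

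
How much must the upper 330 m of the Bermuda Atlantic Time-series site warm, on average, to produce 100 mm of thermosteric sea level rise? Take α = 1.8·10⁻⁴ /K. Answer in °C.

ΔT = Δh/(αH) = 0.1 / (1.8×10⁻⁴ × 330) ≈ 1.684 °C

ΔT ≈ 1.68 °C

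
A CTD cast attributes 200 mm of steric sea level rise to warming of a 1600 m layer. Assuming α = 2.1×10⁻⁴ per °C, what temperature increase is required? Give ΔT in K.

ΔT = Δh/(αH) = 0.2 / (2.1×10⁻⁴ × 1600) ≈ 0.5952 K

ΔT ≈ 0.595 K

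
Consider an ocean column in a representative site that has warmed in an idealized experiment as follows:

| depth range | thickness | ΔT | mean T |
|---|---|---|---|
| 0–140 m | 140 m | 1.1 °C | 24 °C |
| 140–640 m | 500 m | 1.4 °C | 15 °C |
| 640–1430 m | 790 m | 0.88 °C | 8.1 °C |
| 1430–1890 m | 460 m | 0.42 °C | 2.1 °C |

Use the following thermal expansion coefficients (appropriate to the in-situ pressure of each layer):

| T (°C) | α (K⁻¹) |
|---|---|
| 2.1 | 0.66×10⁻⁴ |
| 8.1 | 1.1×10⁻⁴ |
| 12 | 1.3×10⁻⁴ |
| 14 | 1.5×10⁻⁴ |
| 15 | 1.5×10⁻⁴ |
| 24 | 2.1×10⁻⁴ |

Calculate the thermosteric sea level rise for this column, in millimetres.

Layer 1 at 24 °C → α = 2.1×10⁻⁴ K⁻¹
Layer 2 at 15 °C → α = 1.5×10⁻⁴ K⁻¹
Layer 3 at 8.1 °C → α = 1.1×10⁻⁴ K⁻¹
Layer 4 at 2.1 °C → α = 0.66×10⁻⁴ K⁻¹
Layer 1: 1.1 × 2.1×10⁻⁴ × 140 = 0.03234 m
Layer 2: 1.4 × 1.5×10⁻⁴ × 500 = 0.10500 m
1.1×10⁻⁴ × 0.88 × 790 = 0.076472 m
0.42 × 0.66×10⁻⁴ × 460 = 0.0127512 m
Δh = 0.03234 + 0.10500 + 0.076472 + 0.0127512 = 0.2265632 m

Δh ≈ 227 mm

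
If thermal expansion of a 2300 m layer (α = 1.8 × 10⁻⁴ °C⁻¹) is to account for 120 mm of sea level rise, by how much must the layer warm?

ΔT = Δh/(αH) = 0.12 / (1.8×10⁻⁴ × 2300) ≈ 0.2899 °C

0.290 °C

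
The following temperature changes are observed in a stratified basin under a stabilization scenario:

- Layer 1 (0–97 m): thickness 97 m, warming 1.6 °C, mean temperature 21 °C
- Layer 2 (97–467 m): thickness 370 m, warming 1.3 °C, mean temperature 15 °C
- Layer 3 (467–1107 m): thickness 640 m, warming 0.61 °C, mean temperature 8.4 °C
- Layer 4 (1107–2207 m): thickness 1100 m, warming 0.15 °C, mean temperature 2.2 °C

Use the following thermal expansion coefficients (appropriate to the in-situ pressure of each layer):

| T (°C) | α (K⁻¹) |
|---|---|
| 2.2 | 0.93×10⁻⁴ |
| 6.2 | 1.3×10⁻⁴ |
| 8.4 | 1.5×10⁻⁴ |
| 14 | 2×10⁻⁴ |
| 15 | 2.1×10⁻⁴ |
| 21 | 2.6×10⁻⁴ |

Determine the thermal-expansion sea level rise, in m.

0.22 m of thermosteric rise

Layer 1 at 21 °C → α = 2.6×10⁻⁴ K⁻¹
Layer 2 at 15 °C → α = 2.1×10⁻⁴ K⁻¹
Layer 3 at 8.4 °C → α = 1.5×10⁻⁴ K⁻¹
Layer 4 at 2.2 °C → α = 0.93×10⁻⁴ K⁻¹
0–97 m: 2.6×10⁻⁴ × 97 × 1.6 = 0.040352 m
Layer 2: 2.1×10⁻⁴ × 370 × 1.3 = 0.10101 m
467–1107 m: 0.61 × 1.5×10⁻⁴ × 640 = 0.05856 m
0.15 × 0.93×10⁻⁴ × 1100 = 0.015345 m
Δh = 0.040352 + 0.10101 + 0.05856 + 0.015345 = 0.215267 m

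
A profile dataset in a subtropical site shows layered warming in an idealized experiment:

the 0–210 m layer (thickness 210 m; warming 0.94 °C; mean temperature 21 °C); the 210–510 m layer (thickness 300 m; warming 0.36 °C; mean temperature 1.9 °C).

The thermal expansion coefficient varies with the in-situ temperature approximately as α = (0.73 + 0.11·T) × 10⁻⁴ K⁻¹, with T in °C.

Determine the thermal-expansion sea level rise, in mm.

70 mm

Layer 1: α = (0.73 + 0.11×21)×10⁻⁴ = 3.04×10⁻⁴ K⁻¹
Layer 2: α = (0.73 + 0.11×1.9)×10⁻⁴ = 0.939×10⁻⁴ K⁻¹
Layer 1: 3.04×10⁻⁴ × 0.94 × 210 = 0.0600096 m
210–510 m: 0.939×10⁻⁴ × 0.36 × 300 = 0.0101412 m
Δh = 0.0600096 + 0.0101412 = 0.0701508 m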